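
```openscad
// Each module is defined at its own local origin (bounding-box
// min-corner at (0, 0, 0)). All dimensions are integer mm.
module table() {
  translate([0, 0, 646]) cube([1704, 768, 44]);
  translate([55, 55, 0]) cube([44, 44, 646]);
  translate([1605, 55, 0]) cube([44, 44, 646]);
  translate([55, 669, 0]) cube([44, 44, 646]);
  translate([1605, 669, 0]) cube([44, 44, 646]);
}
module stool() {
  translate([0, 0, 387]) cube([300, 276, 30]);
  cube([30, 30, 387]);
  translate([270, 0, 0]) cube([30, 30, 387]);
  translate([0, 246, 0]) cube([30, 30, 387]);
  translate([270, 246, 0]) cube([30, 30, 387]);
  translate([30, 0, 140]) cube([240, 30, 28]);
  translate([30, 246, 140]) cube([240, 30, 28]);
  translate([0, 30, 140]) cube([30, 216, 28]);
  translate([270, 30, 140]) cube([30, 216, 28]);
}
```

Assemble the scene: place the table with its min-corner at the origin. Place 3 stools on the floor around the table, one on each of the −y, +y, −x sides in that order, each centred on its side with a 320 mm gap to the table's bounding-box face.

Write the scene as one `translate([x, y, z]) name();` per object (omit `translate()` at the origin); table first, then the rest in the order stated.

table();
translate([702, -596, 0]) stool();
translate([702, 1088, 0]) stool();
translate([-620, 246, 0]) stool();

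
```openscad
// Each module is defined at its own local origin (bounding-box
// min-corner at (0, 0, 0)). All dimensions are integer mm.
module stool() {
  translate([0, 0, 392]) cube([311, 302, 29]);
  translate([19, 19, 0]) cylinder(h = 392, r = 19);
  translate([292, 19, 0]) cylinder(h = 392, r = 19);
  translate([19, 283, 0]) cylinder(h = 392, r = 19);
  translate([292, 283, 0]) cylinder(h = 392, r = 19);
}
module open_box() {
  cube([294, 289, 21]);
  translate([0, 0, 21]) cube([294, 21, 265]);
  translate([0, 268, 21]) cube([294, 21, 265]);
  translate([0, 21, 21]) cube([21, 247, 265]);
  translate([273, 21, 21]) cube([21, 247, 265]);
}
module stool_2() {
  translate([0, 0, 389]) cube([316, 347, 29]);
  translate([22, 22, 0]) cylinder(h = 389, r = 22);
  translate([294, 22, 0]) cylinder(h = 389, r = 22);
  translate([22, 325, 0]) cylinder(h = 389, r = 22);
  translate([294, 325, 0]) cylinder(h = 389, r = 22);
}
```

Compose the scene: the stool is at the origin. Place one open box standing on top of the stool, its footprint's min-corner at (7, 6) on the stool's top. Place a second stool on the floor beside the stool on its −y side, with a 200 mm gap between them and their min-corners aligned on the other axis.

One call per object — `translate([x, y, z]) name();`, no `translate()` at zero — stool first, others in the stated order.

stool();
translate([7, 6, 421]) open_box();
translate([0, -547, 0]) stool_2();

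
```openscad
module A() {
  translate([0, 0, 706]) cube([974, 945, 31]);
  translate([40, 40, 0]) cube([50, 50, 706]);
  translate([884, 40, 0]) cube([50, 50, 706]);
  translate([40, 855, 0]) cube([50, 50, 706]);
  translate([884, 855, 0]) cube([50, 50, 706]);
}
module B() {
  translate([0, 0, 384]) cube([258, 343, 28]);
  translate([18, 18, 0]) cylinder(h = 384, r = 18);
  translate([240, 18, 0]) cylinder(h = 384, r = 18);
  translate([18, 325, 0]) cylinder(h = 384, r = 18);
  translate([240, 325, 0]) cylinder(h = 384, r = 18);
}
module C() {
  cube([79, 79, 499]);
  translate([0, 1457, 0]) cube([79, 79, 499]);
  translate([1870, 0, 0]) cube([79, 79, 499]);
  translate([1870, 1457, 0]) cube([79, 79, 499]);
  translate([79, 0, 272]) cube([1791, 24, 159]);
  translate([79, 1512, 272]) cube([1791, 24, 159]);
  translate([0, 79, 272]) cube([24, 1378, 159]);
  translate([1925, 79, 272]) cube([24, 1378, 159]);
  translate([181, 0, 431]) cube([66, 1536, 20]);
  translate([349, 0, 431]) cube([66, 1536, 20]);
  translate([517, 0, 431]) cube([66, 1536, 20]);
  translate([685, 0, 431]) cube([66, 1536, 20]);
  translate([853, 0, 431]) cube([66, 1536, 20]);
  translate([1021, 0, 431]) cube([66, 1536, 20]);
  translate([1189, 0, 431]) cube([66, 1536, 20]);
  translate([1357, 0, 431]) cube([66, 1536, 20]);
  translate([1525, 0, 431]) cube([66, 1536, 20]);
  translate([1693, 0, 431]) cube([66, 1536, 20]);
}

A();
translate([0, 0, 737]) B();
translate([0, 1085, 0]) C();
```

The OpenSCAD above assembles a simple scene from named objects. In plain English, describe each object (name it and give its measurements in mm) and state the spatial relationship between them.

A is a table with a 974×945 mm rectangular top, 31 mm thick, top surface at z = 737 mm, supported by four 50×50 mm square legs, each inset 40 mm from the nearest pair of top edges, running from the floor.

B is a four-legged stool. The seat is 258×343 mm, 28 mm thick, top at z = 412 mm. It stands on four round legs, each 36 mm in diameter, from z = 0 to the seat underside, each leg's axis is inset half a diameter from the nearest pair of seat edges (so the leg's bounding box is flush with the corner).

C is a bed frame 1949 mm long (x) by 1536 mm wide (y). Four 79×79 mm corner posts, 499 mm tall, at the corners of the footprint. Four rails of 24 mm thickness and 159 mm height run between adjacent posts with their undersides at z = 272 mm, their outer faces flush with the outside of the frame (the two x-running rails run between the posts' inner faces; the two y-running rails run between the posts' inner faces). 10 slats, each 66 mm wide (x) and 20 mm thick, lie across the top of the two x-running rails, running the full 1536 mm width of the frame in y; the slats are evenly spaced along x between the inner faces of the end posts with equal gaps (rounded down to the nearest mm) at the −x end and between each pair — any rounding remainder accumulates at the +x end.

The stool is on top of the table. The bed frame is on the floor beside the table on its +y side.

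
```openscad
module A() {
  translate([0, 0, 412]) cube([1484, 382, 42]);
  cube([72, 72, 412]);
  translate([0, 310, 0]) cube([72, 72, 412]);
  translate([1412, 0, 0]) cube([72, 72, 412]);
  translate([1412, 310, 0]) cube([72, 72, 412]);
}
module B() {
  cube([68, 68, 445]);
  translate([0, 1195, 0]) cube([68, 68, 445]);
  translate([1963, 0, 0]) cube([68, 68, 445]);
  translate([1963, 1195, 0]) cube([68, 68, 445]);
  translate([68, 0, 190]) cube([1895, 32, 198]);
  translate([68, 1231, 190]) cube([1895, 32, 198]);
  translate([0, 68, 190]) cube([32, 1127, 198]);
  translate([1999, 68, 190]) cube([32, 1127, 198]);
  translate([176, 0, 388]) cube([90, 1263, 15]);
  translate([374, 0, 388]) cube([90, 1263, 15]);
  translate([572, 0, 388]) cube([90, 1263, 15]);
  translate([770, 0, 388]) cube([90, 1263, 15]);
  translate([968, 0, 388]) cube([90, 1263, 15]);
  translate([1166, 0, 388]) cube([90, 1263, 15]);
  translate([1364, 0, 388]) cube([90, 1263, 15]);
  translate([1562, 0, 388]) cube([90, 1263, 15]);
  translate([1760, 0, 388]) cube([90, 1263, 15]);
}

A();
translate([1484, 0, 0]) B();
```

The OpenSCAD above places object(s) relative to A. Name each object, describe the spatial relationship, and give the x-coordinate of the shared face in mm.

The bench's +x face and the bed frame's −x face are both at x = 1484 mm.

A is a bench. B is a bed frame. The bed frame is against the bench's +x side, with their −y faces flush. The x-coordinate of the shared face is 1484 mm.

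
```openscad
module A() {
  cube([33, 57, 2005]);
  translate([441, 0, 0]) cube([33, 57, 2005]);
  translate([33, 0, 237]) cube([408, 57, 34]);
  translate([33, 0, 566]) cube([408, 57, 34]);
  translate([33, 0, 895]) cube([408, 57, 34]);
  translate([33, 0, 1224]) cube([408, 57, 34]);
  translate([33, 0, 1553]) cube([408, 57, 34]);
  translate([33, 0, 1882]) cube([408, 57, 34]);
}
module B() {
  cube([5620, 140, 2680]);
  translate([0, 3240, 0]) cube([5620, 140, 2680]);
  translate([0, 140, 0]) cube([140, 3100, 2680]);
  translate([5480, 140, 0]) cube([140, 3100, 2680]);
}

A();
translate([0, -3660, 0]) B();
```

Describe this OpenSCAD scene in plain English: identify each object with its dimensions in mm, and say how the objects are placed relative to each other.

A is a straight ladder. Two 33×57 mm vertical rails, 2005 mm tall, stand 474 mm apart (outside-to-outside) with their front faces coplanar on the −y side. 6 rungs, each 57 mm deep and 34 mm tall, span between the inner faces of the rails, front faces flush with the rails. The lowest rung's underside is at z = 237 mm and rungs are spaced 329 mm apart (underside to underside).

B is the wall frame of a small rectangular building: four walls, each 2680 mm tall and 140 mm thick, enclosing a footprint 5620 mm (x) by 3380 mm (y) outside-to-outside, with no floor or roof. The front and back walls (the −y and +y sides) span the full width; the two side walls fit between them.

The house frame is on the floor beside the ladder on its −y side.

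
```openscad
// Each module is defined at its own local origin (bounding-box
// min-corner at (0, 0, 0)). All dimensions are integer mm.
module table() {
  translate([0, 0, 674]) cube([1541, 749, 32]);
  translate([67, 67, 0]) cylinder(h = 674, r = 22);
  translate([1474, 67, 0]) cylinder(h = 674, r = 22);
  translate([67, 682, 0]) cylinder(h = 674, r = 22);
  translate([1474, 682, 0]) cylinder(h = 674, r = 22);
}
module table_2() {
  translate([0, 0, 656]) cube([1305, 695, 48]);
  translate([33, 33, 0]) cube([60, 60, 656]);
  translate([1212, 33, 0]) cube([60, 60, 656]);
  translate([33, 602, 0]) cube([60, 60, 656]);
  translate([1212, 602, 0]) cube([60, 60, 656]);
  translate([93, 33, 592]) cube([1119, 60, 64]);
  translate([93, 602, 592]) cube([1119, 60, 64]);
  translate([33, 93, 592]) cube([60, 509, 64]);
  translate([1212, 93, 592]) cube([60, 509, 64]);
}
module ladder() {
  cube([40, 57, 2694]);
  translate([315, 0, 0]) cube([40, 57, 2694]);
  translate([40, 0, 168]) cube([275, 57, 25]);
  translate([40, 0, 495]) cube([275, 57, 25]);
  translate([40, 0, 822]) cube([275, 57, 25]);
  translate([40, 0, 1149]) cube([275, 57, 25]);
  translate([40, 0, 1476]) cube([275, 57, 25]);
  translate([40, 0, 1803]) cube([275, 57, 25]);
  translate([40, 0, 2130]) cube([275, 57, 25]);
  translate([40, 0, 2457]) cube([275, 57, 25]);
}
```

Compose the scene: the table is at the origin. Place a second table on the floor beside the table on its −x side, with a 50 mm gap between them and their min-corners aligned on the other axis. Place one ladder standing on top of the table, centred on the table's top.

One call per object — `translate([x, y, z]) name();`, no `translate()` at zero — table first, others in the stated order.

table();
translate([-1355, 0, 0]) table_2();
translate([593, 346, 706]) ladder();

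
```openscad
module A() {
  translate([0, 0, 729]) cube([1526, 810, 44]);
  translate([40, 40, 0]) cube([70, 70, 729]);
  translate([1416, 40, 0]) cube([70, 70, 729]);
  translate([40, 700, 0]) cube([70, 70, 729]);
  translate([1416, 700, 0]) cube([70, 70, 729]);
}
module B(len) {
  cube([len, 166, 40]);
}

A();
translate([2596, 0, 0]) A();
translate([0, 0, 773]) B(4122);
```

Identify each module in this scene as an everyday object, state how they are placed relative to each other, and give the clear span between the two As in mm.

A is a table. B is a beam. A beam spans the tops of two tables. The clear span between the two tables is 1070 mm.

Second table starts at x = 2596; first ends at x = 1526; clear span = 2596 − 1526 = 1070 mm.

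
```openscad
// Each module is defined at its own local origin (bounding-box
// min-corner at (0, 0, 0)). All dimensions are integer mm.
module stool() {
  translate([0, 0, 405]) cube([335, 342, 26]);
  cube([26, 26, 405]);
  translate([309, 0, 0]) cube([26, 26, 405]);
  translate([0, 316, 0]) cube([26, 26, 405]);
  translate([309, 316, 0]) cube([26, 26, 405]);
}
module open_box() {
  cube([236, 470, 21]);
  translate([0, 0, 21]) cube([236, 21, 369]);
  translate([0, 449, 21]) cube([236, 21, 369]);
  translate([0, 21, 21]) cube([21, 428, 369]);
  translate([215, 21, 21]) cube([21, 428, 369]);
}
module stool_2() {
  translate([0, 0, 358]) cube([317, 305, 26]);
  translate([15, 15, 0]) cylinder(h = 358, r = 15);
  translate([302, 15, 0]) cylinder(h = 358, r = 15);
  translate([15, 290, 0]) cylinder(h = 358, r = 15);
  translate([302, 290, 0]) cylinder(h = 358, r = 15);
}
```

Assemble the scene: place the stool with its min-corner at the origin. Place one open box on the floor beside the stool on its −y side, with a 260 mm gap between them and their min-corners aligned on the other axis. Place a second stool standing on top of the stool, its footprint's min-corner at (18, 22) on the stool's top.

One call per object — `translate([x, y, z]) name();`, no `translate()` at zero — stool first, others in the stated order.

stool();
translate([0, -730, 0]) open_box();
translate([18, 22, 431]) stool_2();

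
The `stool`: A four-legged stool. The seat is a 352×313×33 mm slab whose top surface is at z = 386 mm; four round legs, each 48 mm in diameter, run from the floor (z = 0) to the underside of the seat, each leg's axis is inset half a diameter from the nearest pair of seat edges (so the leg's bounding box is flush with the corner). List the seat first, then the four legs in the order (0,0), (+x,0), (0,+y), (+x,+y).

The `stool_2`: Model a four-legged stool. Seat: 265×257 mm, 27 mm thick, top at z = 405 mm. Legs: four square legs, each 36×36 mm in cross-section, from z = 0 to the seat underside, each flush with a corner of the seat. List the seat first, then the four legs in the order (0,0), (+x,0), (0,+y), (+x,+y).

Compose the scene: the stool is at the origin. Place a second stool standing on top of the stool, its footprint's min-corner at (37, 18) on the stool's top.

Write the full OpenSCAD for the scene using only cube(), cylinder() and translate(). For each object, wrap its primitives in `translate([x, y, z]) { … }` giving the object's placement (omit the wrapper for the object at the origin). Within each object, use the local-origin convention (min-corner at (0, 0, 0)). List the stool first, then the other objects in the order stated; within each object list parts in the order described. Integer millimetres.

translate([0, 0, 353]) cube([352, 313, 33]);
translate([24, 24, 0]) cylinder(h = 353, r = 24);
translate([328, 24, 0]) cylinder(h = 353, r = 24);
translate([24, 289, 0]) cylinder(h = 353, r = 24);
translate([328, 289, 0]) cylinder(h = 353, r = 24);
translate([37, 18, 386]) {
  translate([0, 0, 378]) cube([265, 257, 27]);
  cube([36, 36, 378]);
  translate([229, 0, 0]) cube([36, 36, 378]);
  translate([0, 221, 0]) cube([36, 36, 378]);
  translate([229, 221, 0]) cube([36, 36, 378]);
}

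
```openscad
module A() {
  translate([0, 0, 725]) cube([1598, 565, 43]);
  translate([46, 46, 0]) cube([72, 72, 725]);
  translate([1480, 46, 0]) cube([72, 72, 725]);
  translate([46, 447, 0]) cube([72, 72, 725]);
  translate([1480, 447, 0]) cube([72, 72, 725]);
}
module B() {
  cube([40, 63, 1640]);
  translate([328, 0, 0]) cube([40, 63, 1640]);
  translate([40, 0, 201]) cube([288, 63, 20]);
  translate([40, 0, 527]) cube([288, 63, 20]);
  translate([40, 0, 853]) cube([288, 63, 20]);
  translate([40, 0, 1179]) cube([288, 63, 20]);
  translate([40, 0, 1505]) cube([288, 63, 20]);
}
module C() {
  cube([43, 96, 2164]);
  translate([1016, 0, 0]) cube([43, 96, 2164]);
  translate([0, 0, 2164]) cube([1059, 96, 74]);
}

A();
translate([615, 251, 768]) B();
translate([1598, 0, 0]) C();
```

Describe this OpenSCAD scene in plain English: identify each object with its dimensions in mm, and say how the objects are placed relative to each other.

A is a table with a 1598×565 mm rectangular top, 43 mm thick, top surface at z = 768 mm, supported by four 72×72 mm square legs, each inset 46 mm from the nearest pair of top edges, running from the floor.

B is a straight ladder. Two 40×63 mm vertical rails, 1640 mm tall, stand 368 mm apart (outside-to-outside) with their front faces coplanar on the −y side. 5 rungs, each 63 mm deep and 20 mm tall, span between the inner faces of the rails, front faces flush with the rails. The lowest rung's underside is at z = 201 mm and rungs are spaced 326 mm apart (underside to underside).

C is a door frame. The clear opening is 973 mm wide and 2164 mm high. Two 43 mm wide jambs, 96 mm deep, stand either side of the opening from the floor to the top of the opening. A 74 mm thick head sits across the top of both jambs, spanning the full outside width of the frame.

The ladder is on top of the table, centred. The door frame is against the table's +x side, with their −y faces flush.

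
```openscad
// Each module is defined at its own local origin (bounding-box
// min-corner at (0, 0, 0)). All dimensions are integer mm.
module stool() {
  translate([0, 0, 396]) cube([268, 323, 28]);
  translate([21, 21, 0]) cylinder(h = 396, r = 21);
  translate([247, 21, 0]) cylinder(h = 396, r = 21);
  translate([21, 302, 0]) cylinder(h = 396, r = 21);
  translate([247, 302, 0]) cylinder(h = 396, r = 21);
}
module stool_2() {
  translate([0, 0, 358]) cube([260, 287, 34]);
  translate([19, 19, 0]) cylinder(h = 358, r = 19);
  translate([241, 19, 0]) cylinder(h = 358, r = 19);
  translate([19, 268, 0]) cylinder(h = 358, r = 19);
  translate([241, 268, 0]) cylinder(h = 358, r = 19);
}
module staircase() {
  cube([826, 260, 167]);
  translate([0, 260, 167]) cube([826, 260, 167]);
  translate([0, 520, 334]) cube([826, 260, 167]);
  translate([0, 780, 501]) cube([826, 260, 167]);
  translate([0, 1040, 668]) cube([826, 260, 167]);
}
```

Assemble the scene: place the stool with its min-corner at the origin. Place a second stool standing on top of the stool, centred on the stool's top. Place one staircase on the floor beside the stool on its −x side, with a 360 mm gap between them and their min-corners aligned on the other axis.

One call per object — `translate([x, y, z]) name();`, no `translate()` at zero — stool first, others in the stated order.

stool();
translate([4, 18, 424]) stool_2();
translate([-1186, 0, 0]) staircase();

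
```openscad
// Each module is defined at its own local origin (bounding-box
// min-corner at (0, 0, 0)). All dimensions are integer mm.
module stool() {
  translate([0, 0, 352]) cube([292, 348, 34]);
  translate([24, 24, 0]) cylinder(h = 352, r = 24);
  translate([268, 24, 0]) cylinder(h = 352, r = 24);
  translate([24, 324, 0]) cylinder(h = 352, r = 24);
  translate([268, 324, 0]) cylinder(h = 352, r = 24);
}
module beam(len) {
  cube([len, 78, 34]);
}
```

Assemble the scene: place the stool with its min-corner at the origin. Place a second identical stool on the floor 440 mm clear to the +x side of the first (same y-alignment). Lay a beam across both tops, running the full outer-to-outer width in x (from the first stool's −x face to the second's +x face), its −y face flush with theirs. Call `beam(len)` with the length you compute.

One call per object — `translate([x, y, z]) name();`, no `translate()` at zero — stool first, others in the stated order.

stool();
translate([732, 0, 0]) stool();
translate([0, 0, 386]) beam(1024);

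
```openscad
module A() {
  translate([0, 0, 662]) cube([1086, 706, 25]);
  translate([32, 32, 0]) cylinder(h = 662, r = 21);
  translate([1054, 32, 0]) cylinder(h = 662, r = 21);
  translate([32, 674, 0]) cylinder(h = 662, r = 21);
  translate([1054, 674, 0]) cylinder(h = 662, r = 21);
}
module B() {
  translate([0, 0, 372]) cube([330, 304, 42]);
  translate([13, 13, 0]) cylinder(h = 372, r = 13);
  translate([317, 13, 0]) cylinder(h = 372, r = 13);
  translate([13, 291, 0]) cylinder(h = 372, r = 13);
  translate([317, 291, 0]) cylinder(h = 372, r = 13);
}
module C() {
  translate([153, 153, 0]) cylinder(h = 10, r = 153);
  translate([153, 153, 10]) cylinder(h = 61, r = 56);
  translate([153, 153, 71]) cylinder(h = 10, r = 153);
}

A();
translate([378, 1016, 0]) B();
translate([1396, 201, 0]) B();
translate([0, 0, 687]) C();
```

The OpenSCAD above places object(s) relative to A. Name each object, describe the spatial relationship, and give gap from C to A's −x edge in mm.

A is a table. B is a stool. C is a spool. Two stools sit around the table at the +y, +x sides. The spool is on top of the table. The gap from the spool to the table's −x edge is 0 mm.

The spool's min-x is at 0; the table's min-x is 0; gap = 0 mm.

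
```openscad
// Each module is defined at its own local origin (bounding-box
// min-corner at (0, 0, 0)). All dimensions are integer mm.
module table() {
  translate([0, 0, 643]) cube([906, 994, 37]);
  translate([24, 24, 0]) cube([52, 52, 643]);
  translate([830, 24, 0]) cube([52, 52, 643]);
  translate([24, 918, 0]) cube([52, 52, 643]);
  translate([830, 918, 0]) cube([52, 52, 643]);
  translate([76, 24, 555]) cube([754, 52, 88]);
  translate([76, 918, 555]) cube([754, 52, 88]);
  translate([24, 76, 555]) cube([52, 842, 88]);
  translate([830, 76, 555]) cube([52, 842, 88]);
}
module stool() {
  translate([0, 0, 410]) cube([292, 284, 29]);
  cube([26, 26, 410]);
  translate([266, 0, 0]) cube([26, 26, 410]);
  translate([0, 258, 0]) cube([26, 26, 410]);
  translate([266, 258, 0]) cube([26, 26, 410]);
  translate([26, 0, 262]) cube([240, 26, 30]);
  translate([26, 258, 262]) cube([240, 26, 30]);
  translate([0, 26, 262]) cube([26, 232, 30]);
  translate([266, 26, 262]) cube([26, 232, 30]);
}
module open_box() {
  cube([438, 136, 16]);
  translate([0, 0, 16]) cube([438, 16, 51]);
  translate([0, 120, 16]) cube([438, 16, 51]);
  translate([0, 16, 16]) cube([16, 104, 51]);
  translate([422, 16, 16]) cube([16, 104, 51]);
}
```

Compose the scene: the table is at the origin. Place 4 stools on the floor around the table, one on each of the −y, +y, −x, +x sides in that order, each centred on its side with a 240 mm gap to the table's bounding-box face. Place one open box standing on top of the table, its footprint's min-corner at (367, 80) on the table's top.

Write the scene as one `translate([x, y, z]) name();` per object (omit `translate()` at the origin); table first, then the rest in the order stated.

table();
translate([307, -524, 0]) stool();
translate([307, 1234, 0]) stool();
translate([-532, 355, 0]) stool();
translate([1146, 355, 0]) stool();
translate([367, 80, 680]) open_box();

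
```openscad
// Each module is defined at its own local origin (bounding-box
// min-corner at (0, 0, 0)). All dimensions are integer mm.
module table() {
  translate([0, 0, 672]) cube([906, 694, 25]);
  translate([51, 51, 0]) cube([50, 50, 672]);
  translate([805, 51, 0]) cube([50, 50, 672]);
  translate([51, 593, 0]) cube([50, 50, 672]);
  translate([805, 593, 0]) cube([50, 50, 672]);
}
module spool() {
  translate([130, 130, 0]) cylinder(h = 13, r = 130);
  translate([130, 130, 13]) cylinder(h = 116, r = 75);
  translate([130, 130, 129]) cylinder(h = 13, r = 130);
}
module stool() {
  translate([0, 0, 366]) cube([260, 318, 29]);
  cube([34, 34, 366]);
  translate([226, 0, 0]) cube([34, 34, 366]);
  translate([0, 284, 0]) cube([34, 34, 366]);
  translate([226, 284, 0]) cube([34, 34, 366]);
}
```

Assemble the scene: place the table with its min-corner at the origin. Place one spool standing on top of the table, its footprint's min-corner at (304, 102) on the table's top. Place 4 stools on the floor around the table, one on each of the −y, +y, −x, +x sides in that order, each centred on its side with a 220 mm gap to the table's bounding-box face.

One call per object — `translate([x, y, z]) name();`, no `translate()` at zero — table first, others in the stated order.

table();
translate([304, 102, 697]) spool();
translate([323, -538, 0]) stool();
translate([323, 914, 0]) stool();
translate([-480, 188, 0]) stool();
translate([1126, 188, 0]) stool();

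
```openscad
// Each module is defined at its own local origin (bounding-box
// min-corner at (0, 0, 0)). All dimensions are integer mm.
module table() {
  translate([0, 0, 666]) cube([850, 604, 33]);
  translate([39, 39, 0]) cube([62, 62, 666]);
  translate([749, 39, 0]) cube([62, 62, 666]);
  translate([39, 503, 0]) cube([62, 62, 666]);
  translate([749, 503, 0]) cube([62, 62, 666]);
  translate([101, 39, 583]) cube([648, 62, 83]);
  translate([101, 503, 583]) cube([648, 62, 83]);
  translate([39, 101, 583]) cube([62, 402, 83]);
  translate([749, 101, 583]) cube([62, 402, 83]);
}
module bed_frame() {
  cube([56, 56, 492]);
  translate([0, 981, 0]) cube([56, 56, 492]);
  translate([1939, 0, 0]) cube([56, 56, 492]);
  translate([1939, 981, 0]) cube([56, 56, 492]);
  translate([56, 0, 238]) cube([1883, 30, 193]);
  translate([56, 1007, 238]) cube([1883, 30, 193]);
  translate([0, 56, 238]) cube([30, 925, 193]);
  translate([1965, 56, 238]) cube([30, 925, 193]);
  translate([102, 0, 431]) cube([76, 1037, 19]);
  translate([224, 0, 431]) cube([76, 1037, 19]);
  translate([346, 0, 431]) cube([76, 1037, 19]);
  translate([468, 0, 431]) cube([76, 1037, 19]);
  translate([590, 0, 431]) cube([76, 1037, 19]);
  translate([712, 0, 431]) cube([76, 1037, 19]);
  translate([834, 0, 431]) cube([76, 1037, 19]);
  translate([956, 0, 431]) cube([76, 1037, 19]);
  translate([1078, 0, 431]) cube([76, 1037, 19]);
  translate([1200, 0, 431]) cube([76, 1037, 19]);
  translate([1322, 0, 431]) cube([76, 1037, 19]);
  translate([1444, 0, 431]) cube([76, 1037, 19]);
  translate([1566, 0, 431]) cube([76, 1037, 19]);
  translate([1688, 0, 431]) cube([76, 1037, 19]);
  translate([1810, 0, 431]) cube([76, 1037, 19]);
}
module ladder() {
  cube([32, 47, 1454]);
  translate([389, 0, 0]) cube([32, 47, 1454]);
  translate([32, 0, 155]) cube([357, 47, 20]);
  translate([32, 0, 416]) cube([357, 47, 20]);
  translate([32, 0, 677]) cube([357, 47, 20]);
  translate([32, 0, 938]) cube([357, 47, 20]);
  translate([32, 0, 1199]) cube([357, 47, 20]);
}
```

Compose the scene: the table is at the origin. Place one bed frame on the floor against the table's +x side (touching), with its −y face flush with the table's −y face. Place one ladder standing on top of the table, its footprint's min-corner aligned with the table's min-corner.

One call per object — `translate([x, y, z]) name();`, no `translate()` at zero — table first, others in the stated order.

table();
translate([850, 0, 0]) bed_frame();
translate([0, 0, 699]) ladder();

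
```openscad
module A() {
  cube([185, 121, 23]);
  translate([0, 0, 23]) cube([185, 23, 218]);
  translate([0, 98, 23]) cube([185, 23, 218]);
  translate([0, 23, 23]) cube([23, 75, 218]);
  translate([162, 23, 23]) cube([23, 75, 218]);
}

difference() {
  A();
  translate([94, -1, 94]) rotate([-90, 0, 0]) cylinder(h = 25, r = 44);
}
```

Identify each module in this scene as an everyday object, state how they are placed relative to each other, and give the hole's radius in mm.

The subtracted cylinder has r = 44 mm.

A is an open box. The open box has a circular hole through its front wall. The hole's radius is 44 mm.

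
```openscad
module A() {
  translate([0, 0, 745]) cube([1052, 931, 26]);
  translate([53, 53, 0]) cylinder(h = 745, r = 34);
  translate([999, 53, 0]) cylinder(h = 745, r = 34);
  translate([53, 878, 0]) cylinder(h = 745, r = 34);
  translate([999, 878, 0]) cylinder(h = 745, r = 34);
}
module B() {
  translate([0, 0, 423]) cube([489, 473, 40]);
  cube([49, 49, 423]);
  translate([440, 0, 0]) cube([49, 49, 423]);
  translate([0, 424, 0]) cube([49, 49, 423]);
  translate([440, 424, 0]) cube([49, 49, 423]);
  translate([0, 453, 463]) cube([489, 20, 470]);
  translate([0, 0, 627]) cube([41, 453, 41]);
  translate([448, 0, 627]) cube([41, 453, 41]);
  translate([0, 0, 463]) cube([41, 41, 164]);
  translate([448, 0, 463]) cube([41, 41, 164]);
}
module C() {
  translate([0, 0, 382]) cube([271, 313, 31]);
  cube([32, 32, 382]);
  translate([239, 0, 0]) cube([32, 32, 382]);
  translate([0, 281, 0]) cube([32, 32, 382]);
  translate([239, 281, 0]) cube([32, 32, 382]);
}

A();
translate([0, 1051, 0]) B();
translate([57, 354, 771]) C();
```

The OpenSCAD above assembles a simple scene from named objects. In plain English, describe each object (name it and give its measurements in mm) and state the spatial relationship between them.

A is a rectangular dining table. The top is 1052×931×26 mm with its upper surface at z = 771 mm. It stands on four round legs of 68 mm diameter, each leg's bounding box inset 19 mm from the nearest pair of top edges, running from the floor to the underside of the top.

B is a chair. The seat is a 489×473×40 mm slab with its top at z = 463 mm, on four 49×49 mm corner legs (flush with the seat edges, standing on z = 0). A flat backrest 20 mm thick, 470 mm tall, spans the full seat width and rises from the seat top along its +y edge, rear face flush with the rear of the seat. Two armrests of 41×41 mm section run along each side from the seat's front edge to the front of the backrest, top faces 205 mm above the seat top and outer faces flush with the seat's x-edges; a 41×41 mm post under the front of each armrest stands on the seat at the front corner.

C is a four-legged stool. The seat is a 271×313×31 mm slab whose top surface is at z = 413 mm; four square legs, each 32×32 mm in cross-section, run from the floor (z = 0) to the underside of the seat, each flush with a corner of the seat.

The chair is on the floor beside the table on its +y side. The stool is on top of the table.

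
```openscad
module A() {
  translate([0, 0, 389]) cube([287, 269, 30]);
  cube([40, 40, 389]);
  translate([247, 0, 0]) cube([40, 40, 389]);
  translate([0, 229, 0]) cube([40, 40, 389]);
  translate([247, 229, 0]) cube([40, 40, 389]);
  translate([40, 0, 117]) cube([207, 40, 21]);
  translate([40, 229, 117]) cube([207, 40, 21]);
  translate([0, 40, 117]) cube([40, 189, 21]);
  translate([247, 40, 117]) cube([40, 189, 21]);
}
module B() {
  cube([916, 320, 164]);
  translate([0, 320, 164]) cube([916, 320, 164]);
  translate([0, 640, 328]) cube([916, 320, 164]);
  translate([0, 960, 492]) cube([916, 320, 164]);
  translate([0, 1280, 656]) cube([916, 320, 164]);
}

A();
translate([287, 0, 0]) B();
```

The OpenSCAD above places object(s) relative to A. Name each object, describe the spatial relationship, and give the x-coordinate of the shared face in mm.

The stool's +x face and the staircase's −x face are both at x = 287 mm.

A is a stool. B is a staircase. The staircase is against the stool's +x side, with their −y faces flush. The x-coordinate of the shared face is 287 mm.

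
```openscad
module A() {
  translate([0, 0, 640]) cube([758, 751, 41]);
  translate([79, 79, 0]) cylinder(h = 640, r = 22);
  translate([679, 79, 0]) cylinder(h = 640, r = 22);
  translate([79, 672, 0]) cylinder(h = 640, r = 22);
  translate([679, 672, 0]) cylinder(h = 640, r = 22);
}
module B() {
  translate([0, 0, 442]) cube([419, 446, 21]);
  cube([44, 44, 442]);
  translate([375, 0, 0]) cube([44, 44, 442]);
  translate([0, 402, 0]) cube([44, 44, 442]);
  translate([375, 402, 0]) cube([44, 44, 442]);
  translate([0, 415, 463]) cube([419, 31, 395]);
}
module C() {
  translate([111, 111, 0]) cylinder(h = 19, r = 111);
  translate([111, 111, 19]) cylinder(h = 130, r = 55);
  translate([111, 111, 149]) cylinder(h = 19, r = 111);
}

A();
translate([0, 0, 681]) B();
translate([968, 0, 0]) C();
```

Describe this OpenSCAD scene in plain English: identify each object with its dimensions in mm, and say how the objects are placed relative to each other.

A is a table with a 758×751 mm rectangular top, 41 mm thick, top surface at z = 681 mm, supported by four round legs of 44 mm diameter, each leg's bounding box inset 57 mm from the nearest pair of top edges, running from the floor.

B is a chair: 419×446 mm seat, 21 mm thick, top at z = 463 mm, on four 44 mm square corner legs flush with the seat edges. A 31 mm thick backrest slab spans the full seat width, extending 395 mm above the seat top, its back face flush with the seat's +y edge.

C is a spool: two coaxial disc flanges of radius 111 mm and thickness 19 mm, joined by a core cylinder of radius 55 mm and height 130 mm. The lower flange rests on z = 0 and the three cylinders share a vertical axis.

The chair is on top of the table. The spool is on the floor beside the table on its +x side.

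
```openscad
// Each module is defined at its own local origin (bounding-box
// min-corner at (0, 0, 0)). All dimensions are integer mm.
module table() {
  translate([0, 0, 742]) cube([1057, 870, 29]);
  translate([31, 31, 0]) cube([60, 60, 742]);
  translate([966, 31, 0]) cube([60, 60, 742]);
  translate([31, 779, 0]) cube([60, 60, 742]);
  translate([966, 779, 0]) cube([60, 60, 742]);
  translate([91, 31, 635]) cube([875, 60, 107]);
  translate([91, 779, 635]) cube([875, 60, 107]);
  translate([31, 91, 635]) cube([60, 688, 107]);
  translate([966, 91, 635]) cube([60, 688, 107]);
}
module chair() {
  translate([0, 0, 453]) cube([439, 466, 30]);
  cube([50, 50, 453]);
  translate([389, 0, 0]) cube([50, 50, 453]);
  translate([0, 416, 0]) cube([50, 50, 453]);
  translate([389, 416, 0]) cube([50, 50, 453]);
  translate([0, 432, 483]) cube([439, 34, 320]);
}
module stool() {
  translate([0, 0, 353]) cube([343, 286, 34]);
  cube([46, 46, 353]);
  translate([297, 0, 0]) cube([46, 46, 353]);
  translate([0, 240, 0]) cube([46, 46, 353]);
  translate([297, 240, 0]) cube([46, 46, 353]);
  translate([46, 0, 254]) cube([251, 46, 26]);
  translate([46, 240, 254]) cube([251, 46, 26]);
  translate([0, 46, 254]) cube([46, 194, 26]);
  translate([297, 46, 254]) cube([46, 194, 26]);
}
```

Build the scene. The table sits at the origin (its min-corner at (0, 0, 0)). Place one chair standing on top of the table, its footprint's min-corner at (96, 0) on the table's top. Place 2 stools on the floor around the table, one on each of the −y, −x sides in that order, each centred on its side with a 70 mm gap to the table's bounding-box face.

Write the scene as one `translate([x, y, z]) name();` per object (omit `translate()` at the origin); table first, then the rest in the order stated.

table();
translate([96, 0, 771]) chair();
translate([357, -356, 0]) stool();
translate([-413, 292, 0]) stool();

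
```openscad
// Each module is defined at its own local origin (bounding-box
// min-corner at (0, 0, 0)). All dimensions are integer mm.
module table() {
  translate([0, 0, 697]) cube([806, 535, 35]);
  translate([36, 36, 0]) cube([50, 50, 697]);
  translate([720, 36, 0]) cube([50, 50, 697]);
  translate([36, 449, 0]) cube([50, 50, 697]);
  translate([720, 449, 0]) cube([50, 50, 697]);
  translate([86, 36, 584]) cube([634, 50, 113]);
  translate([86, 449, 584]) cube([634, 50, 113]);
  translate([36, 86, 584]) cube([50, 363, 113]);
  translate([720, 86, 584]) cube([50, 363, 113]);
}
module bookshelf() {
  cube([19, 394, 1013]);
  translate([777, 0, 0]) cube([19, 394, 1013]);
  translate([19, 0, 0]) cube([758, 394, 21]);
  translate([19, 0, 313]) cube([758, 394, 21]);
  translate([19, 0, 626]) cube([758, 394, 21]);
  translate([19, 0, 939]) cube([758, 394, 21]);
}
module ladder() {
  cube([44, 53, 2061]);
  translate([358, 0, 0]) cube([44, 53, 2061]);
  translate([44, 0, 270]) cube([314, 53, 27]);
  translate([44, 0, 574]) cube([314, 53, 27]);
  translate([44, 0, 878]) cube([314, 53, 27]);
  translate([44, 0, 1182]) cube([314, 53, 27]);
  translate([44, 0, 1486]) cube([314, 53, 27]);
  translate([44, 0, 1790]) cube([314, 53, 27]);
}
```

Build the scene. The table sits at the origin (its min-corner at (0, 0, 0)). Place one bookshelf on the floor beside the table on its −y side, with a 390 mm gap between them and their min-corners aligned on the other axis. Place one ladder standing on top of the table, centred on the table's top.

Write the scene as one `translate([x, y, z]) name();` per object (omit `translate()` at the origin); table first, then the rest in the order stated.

table();
translate([0, -784, 0]) bookshelf();
translate([202, 241, 732]) ladder();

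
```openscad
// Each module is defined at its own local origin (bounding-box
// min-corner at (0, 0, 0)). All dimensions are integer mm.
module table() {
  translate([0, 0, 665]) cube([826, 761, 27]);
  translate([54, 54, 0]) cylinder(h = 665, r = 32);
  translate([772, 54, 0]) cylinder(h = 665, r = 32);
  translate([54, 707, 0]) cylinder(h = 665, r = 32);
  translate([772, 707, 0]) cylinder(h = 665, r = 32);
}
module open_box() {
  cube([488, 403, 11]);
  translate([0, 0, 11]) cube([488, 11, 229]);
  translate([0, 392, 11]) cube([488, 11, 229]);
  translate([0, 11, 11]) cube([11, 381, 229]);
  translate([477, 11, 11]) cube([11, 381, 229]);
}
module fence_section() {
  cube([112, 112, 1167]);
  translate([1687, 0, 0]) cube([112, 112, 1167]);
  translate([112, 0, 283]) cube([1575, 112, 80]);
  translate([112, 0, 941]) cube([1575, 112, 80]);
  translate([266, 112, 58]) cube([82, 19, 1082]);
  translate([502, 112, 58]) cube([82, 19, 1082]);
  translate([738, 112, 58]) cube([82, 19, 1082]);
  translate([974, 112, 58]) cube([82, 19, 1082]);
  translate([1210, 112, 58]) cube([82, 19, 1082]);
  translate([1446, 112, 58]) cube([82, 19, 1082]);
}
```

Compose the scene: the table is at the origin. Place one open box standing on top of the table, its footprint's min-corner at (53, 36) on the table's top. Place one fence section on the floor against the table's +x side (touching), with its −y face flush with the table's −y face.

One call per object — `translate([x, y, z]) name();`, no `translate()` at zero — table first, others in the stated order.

table();
translate([53, 36, 692]) open_box();
translate([826, 0, 0]) fence_section();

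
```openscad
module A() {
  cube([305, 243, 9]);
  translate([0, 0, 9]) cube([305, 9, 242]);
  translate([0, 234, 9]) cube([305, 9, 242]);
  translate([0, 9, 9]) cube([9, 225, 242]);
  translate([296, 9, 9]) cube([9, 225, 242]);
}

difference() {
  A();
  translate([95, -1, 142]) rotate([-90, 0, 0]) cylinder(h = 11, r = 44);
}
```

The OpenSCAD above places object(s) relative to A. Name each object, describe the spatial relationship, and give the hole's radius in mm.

A is an open box. The open box has a circular hole through its front wall. The hole's radius is 44 mm.

The subtracted cylinder has r = 44 mm.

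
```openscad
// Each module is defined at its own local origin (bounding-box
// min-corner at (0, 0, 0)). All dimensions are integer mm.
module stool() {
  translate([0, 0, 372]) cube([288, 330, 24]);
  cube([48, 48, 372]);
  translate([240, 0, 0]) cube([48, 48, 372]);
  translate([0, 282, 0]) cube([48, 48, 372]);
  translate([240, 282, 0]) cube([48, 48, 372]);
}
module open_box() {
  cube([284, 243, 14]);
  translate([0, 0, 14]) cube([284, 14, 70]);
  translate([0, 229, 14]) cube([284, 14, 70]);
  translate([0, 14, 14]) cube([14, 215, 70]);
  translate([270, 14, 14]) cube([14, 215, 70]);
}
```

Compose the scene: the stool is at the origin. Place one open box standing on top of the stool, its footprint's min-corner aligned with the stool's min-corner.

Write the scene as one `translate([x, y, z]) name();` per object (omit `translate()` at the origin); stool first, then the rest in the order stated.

stool();
translate([0, 0, 396]) open_box();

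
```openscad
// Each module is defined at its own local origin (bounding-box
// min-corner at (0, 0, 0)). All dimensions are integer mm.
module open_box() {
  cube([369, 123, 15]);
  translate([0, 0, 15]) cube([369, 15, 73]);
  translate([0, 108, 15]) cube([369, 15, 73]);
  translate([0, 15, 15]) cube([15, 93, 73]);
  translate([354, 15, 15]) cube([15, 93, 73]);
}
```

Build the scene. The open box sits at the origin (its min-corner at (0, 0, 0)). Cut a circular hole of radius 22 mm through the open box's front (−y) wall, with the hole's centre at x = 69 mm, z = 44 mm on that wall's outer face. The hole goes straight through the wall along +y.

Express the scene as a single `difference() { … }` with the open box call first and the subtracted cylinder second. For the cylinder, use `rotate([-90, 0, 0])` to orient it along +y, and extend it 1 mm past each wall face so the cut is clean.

difference() {
  open_box();
  translate([69, -1, 44]) rotate([-90, 0, 0]) cylinder(h = 17, r = 22);
}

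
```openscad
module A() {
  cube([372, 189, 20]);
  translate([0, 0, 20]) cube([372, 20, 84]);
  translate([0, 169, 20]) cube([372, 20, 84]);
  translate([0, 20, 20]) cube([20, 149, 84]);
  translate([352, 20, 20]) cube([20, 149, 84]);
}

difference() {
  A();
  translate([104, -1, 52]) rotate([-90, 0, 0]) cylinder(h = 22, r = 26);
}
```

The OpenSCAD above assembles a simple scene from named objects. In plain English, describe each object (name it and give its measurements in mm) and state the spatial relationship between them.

A is an open storage box with external size 372×189×104 mm and wall thickness 20 mm (the base is also 20 mm thick). The base covers the whole footprint; the four walls stand on the base, with the y-facing walls full-width and the x-facing walls fitting between their inner faces.

The open box has a circular hole of radius 26 mm through its front wall, centred at (x = 104, z = 52).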